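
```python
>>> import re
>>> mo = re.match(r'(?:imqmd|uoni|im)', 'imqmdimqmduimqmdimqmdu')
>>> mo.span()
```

The regex engine tests alternatives in the order written; an earlier branch that matches wins even if a later one would match more.
`match` is anchored at position 0; if the pattern doesn't fit there, it returns None.
The match spans [0:5] → 'imqmd'.

(0, 5)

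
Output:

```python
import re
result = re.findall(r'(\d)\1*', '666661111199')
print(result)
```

['6', '1', '9']

`\1` has to match the exact text group 1 already captured.
Matches: at [0:5] match '66666', group 1 = '6'; at [5:10] match '11111', group 1 = '1'; at [10:12] match '99', group 1 = '9'.
`findall` collects group 1 from each match (3 total).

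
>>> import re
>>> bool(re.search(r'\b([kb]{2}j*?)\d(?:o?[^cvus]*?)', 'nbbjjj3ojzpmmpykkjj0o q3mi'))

Pattern: a word boundary (`\b`, zero-width); then exactly 2 of one of [kb], then zero or more of a literal 'j' (lazy) (captured); then a digit; then optionally a literal 'o', then zero or more of any character except [cvus] (lazy) (non-capturing group).
`re.search` tries every starting position until one works.
Here nothing in the string fits, so the call returns None, and `bool(None)` is False.

False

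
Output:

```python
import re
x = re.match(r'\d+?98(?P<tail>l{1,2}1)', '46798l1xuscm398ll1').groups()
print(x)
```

('l1',)

The match spans [0:7] → '46798l1'.
Captured: group 1 = 'l1'.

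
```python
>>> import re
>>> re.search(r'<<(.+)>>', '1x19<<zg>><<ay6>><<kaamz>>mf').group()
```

'<<zg>><<ay6>><<kaamz>>'

The match spans [4:26] → '<<zg>><<ay6>><<kaamz>>'.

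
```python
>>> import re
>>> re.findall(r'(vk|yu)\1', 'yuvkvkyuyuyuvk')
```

`\1` is not a pattern — it's the concrete string captured by group 1, re-applied verbatim.
`findall` collects group 1 from each match (2 total).

['vk', 'yu']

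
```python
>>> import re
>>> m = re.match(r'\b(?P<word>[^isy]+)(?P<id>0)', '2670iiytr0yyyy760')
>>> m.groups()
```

('267', '0')

The pattern matches a word boundary (`\b`, zero-width); then one or more of any character except [isy] (captured as 'word'); then a literal '0' (captured as 'id').
`re.match` only tries the pattern at the start of the string.
The match spans [0:4] → '2670'.
Captured: group 1 = '267', group 2 = '0'.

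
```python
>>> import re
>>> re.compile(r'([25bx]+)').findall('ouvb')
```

This matches one or more of one of [25bx] (captured).
Matches: at [3:4] match 'b', group 1 = 'b'.
One capturing group, so `findall` returns just the captured substring from the one match — 1 in all.

['b']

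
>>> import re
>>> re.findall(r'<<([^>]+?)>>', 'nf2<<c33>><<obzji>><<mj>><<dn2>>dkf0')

['c33', 'obzji', 'mj', 'dn2']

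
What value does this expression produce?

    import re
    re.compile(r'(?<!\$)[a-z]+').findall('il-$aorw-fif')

['il', 'orw', 'fif']

`(?!…)`/`(?<!…)` only lets a position through if the neighbouring text does NOT match; no characters are consumed.
`findall` yields the raw match text (3 of them) because the pattern has no groups.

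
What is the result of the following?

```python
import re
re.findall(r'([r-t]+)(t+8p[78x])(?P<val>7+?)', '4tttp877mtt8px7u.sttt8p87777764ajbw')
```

[('t', 't8px', '7'), ('stt', 't8p8', '7')]

Pattern: one or more of a character in [r-t] (captured); then one or more of the literal 't', then the literal '8p', then one of [78x] (captured); then one or more of a literal '7' (lazy) (captured as 'val').
With the lazy modifier that quantifier settles for the fewest repetitions that let the rest of the pattern succeed (the atoms after it are unaffected and can still be greedy).
Matches: at [9:15] match 'tt8px7', groups = ('t', 't8px', '7'); at [17:25] match 'sttt8p87', groups = ('stt', 't8p8', '7').
With 3 capturing groups, `findall` returns a 3-tuple per match.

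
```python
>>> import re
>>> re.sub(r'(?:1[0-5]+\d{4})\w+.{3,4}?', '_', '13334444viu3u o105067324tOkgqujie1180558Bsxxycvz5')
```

'_05067324tOkgqujie_'

The pattern matches a literal '1', then one or more of a character in [0-5], then exactly 4 of a digit (non-capturing group); then one or more of a word character, then 3 to 4 of any character (lazy).
Matches: at [0:16] → '13334444viu3u o1'; at [33:49] → '1180558Bsxxycvz5'.
`sub` substitutes '_' at each match site.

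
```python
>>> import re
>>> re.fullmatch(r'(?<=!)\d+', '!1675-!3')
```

None

The positive lookaround only admits positions where the adjacent text matches; those characters stay outside the span.
`fullmatch` succeeds only if the pattern covers the string from start to end.
Here there's no way to consume every character, so the call returns None.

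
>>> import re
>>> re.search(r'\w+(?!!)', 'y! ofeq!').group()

The negative lookahead/lookbehind blocks any match where the forbidden context is present.
`search` walks the string left to right and returns the first match it finds.
The match spans [3:6] → 'ofe'.

'ofe'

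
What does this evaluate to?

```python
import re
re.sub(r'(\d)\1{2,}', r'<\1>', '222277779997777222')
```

'<2><7><9><7><2>'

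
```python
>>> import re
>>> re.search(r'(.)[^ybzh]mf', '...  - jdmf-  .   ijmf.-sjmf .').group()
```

'jdmf'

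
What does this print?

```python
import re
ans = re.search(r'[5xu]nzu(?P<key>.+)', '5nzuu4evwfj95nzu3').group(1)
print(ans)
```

The pattern matches one of [5xu], then the literal 'nzu'; then one or more of any character (captured as 'key').
`search` walks the string left to right and returns the first match it finds.
The match spans [0:17] → '5nzuu4evwfj95nzu3'.
Captured: group 1 = 'u4evwfj95nzu3'.

u4evwfj95nzu3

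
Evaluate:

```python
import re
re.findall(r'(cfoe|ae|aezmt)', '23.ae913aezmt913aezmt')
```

['ae', 'ae', 'ae']

`|` is ordered: at each position the engine commits to the first alternative that works.
With a single group, `findall` returns only what that group captured — 3 items.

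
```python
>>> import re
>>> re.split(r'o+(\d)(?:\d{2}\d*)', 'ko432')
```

The pattern matches one or more of a literal 'o'; then a digit (captured); then exactly 2 of a digit, then zero or more of a digit (non-capturing group).
Matches to split on: at [1:5] → 'o432'.
Because the pattern has a capturing group, `split` also inserts each captured text between the pieces.

['k', '4', '']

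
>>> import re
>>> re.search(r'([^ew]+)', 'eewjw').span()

(3, 4)

The match spans [3:4] → 'j'.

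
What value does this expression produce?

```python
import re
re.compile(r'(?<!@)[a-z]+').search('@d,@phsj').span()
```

`(?!…)`/`(?<!…)` only lets a position through if the neighbouring text does NOT match; no characters are consumed.
The match spans [5:8] → 'hsj'.

(5, 8)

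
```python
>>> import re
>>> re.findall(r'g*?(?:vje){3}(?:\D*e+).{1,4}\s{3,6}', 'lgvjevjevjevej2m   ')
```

['gvjevjevjevej2m   ']

Pattern: zero or more of the literal 'g' (lazy), then the literal 'vje' repeated 3 times; then zero or more of a non-digit, then one or more of a literal 'e' (non-capturing group); then 1 to 4 of any character, then 3 to 6 of whitespace.
Walking the string: at [1:19] → 'gvjevjevjevej2m   '.
`findall` yields the raw match text (1 of them) because the pattern has no groups.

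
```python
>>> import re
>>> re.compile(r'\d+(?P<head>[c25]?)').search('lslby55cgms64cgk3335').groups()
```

('c',)

The match spans [5:8] → '55c'.
Captured: group 1 = 'c'.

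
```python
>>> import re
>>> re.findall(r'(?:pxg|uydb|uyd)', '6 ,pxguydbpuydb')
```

The regex engine tests alternatives in the order written; an earlier branch that matches wins even if a later one would match more.
`findall` yields the raw match text (3 of them) because the pattern has no groups.

['pxg', 'uydb', 'uydb']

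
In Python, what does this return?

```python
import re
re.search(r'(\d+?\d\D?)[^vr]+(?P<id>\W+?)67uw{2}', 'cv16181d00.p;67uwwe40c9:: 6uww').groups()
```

Pattern: one or more of a digit (lazy), then a digit, then optionally a non-digit (captured); then one or more of any character except [vr]; then one or more of a non-word character (lazy) (captured as 'id'); then the literal '67u', then exactly 2 of the literal 'w'.
`search` walks the string left to right and returns the first match it finds.
The match spans [2:18] → '16181d00.p;67uww'.
Captured: group 1 = '16', group 2 = ';'.

('16', ';')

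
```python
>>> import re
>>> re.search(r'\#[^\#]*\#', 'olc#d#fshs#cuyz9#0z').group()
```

Unlike `match`, `search` isn't anchored — it looks for the pattern anywhere in the string.
The match spans [3:6] → '#d#'.

'#d#'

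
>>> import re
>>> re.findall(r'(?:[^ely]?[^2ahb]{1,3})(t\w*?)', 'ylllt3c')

['t']

Because the quantifier is non-greedy, it stops expanding at the earliest point where the rest of the pattern can succeed.
One capturing group, so `findall` returns just the captured substring from the one match — 1 in all.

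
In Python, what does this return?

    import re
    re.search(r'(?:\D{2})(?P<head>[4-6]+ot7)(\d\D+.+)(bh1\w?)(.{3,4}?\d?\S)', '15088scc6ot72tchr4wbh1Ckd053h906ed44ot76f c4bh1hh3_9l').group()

The pattern matches exactly 2 of a non-digit (non-capturing group); then one or more of a character in [4-6], then the literal 'ot7' (captured as 'head'); then a digit, then one or more of a non-digit, then one or more of any character (captured); then the literal 'bh1', then optionally a word character (captured); then 3 to 4 of any character (lazy), then optionally a digit, then a non-whitespace character (captured).
The match spans [6:53] → 'cc6ot72tchr4wbh1Ckd053h906ed44ot76f c4bh1hh3_9l'.

'cc6ot72tchr4wbh1Ckd053h906ed44ot76f c4bh1hh3_9l'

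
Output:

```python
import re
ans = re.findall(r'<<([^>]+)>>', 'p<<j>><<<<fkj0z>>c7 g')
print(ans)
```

Scanning left to right: at [1:6] match '<<j>>', group 1 = 'j'; at [6:17] match '<<<<fkj0z>>', group 1 = '<<fkj0z'.
`findall` collects group 1 from each match (2 total).

['j', '<<fkj0z']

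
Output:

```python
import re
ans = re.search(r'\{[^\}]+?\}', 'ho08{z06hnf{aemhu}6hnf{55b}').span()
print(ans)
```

The match spans [4:18] → '{z06hnf{aemhu}'.

(4, 18)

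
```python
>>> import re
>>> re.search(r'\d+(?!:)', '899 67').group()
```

'899'

Because the assertion is negative and zero-width, positions next to the forbidden text are skipped.
The match spans [0:3] → '899'.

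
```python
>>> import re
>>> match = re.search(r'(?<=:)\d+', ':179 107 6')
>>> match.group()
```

'179'

The `(?=…)`/`(?<=…)` assertion just peeks at neighbouring text; it doesn't advance the match position.
`re.search` tries every starting position until one works.
The match spans [1:4] → '179'.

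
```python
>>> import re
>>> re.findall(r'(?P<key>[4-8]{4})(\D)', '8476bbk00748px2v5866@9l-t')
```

[('8476', 'b'), ('5866', '@')]

Pattern: exactly 4 of a character in [4-8] (captured as 'key'); then a non-digit (captured).
Matches: at [0:5] match '8476b', groups = ('8476', 'b'); at [16:21] match '5866@', groups = ('5866', '@').
With 2 capturing groups, `findall` returns a 2-tuple per match.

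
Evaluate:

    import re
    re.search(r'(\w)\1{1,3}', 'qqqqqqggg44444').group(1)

After group 1 captures some text, `\1` only succeeds where that same text appears again.
Unlike `match`, `search` isn't anchored — it looks for the pattern anywhere in the string.
The match spans [0:4] → 'qqqq'.
Captured: group 1 = 'q'.

'q'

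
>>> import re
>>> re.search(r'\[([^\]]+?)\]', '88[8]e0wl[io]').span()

(2, 5)

Unlike `match`, `search` isn't anchored — it looks for the pattern anywhere in the string.
The match spans [2:5] → '[8]'.
Captured: group 1 = '8'.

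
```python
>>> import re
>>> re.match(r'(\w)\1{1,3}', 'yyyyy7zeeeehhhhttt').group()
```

'yyyy'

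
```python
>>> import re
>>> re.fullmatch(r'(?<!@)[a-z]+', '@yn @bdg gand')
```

None

The negative lookaround is zero-width — it rules out positions where the adjacent text would match, without consuming anything.
`re.fullmatch` is like wrapping the pattern in `^…$` (in single-line mode).
Here the string isn't matched end-to-end, so the call returns None.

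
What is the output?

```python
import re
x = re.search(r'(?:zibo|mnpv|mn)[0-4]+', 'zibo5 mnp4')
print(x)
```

None

Here nothing in the string fits, so the call returns None.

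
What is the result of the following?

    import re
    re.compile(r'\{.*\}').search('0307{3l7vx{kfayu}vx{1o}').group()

`search` walks the string left to right and returns the first match it finds.
The match spans [4:23] → '{3l7vx{kfayu}vx{1o}'.

'{3l7vx{kfayu}vx{1o}'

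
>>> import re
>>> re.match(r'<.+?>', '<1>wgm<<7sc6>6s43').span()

`match` is anchored at position 0; if the pattern doesn't fit there, it returns None.
The match spans [0:3] → '<1>'.

(0, 3)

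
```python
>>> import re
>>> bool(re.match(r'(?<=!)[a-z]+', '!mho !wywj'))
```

The positive lookaround only admits positions where the adjacent text matches; those characters stay outside the span.
`match` is anchored at position 0; if the pattern doesn't fit there, it returns None.
Here the string doesn't start with a match, so the call returns None, and `bool(None)` is False.

False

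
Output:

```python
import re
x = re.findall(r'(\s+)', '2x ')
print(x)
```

Pattern: one or more of whitespace (captured).
Matches: at [2:3] match ' ', group 1 = ' '.
One capturing group, so `findall` returns just the captured substring from the one match — 1 in all.

[' ']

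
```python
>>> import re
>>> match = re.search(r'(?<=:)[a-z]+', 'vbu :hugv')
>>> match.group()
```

Lookahead/lookbehind check context without consuming it, so the matched span excludes the asserted characters.
Unlike `match`, `search` isn't anchored — it looks for the pattern anywhere in the string.
The match spans [5:9] → 'hugv'.

'hugv'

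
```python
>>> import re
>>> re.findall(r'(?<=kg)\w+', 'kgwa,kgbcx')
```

['wa', 'bcx']

The lookaround is zero-width — it requires the adjacent text to match without consuming it, so the asserted text isn't part of the match.
Matches: at [2:4] → 'wa'; at [7:10] → 'bcx'.
`findall` yields the raw match text (2 of them) because the pattern has no groups.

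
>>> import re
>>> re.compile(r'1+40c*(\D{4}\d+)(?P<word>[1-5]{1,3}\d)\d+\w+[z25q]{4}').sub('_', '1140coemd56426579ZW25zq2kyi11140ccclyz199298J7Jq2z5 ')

'_ '

Pattern: one or more of the literal '1', then the literal '40', then zero or more of a literal 'c'; then exactly 4 of a non-digit, then one or more of a digit (captured); then 1 to 3 of a character in [1-5], then a digit (captured as 'word'); then one or more of a digit, then one or more of a word character, then exactly 4 of one of [z25q].
Matches: at [0:51] → '1140coemd56426579ZW25zq2kyi11140ccclyz199298J7Jq2z5'.
`sub` substitutes '_' at each match site.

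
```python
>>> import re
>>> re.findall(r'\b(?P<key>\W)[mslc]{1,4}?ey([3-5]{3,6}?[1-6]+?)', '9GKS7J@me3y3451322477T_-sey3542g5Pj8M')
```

[('-', '3542')]

The pattern matches a word boundary (`\b`, zero-width); then a non-word character (captured as 'key'); then 1 to 4 of one of [mslc] (lazy), then the literal 'ey'; then 3 to 6 of a character in [3-5] (lazy), then one or more of a character in [1-6] (lazy) (captured).
Multiple groups make `findall` return tuples — one 2-tuple for the one match.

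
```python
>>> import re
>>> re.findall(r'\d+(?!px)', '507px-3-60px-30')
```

The negative lookahead/lookbehind blocks any match where the forbidden context is present.
Walking the string: at [0:2] → '50'; at [6:7] → '3'; at [8:9] → '6'; at [13:15] → '30'.
With no groups in the pattern, `findall` gives back each whole match — 4 here.

['50', '3', '6', '30']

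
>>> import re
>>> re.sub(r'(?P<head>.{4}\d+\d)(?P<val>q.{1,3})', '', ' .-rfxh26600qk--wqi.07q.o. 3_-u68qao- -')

Pattern: exactly 4 of any character, then one or more of a digit, then a digit (captured as 'head'); then the literal 'q', then 1 to 3 of any character (captured as 'val').
Matches: at [3:16] → 'rfxh26600qk--'; at [16:26] → 'wqi.07q.o.'; at [27:37] → '3_-u68qao-'.
`sub` substitutes '' at each match site.

' .-  -'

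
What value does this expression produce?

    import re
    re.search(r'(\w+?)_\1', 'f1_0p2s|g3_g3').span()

After group 1 captures some text, `\1` only succeeds where that same text appears again.
`re.search` tries every starting position until one works.
The match spans [8:13] → 'g3_g3'.
Captured: group 1 = 'g3'.

(8, 13)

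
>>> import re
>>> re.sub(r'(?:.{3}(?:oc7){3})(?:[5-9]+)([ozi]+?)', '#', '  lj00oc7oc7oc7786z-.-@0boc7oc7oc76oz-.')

Pattern: exactly 3 of any character, then the literal 'oc7' repeated 3 times (non-capturing group); then one or more of a character in [5-9] (non-capturing group); then one or more of one of [ozi] (lazy) (captured).
Matches: at [3:19] → 'j00oc7oc7oc7786z'; at [22:36] → '@0boc7oc7oc76o'.
Every occurrence is swapped for '#'.

'  l#-.-#z-.'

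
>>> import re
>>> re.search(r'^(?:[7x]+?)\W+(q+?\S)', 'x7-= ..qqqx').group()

'x7-= ..qq'

Pattern: anchored at the start of the string; then one or more of one of [7x] (lazy) (non-capturing group); then one or more of a non-word character; then one or more of the literal 'q' (lazy), then a non-whitespace character (captured).
Unlike `match`, `search` isn't anchored — it looks for the pattern anywhere in the string.
The match spans [0:9] → 'x7-= ..qq'.
Captured: group 1 = 'qq'.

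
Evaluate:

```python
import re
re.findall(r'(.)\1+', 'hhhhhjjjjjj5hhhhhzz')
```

After group 1 captures some text, `\1` only succeeds where that same text appears again.
Walking the string: at [0:5] match 'hhhhh', group 1 = 'h'; at [5:11] match 'jjjjjj', group 1 = 'j'; at [12:17] match 'hhhhh', group 1 = 'h'; at [17:19] match 'zz', group 1 = 'z'.
Because there's exactly one group, `findall` drops the full match and keeps group 1 from each hit.

['h', 'j', 'h', 'z']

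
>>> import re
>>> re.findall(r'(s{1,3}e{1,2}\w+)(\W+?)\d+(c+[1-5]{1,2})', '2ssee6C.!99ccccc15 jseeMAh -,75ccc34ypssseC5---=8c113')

[('ssee6C', '.!', 'ccccc15'), ('seeMAh', ' -,', 'ccc34'), ('ssseC5', '---=', 'c11')]

Pattern: 1 to 3 of a literal 's', then 1 to 2 of the literal 'e', then one or more of a word character (captured); then one or more of a non-word character (lazy) (captured); then one or more of a digit; then one or more of the literal 'c', then 1 to 2 of a character in [1-5] (captured).
Scanning left to right: at [1:18] match 'ssee6C.!99ccccc15', groups = ('ssee6C', '.!', 'ccccc15'); at [20:36] match 'seeMAh -,75ccc34', groups = ('seeMAh', ' -,', 'ccc34'); at [38:52] match 'ssseC5---=8c11', groups = ('ssseC5', '---=', 'c11').
Multiple groups make `findall` return tuples — one 3-tuple for each match.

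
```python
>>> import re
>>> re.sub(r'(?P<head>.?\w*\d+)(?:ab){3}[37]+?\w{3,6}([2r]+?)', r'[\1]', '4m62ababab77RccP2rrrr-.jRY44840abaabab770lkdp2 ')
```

'[4m62]rrr-.jRY44840abaabab770lkdp2 '

The replacement refers to a captured group, so each match is rewritten using its own captured text.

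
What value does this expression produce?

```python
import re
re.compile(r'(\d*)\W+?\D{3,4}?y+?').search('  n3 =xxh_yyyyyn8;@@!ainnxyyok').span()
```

(3, 11)

Lazy quantifiers expand one character at a time until the remainder of the pattern can match.
The match spans [3:11] → '3 =xxh_y'.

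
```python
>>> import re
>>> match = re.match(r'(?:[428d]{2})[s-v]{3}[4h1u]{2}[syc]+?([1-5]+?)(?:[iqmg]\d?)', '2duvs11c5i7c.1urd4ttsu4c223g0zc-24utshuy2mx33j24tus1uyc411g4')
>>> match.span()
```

(0, 11)

With `match`, the pattern is implicitly anchored at the beginning.
The match spans [0:11] → '2duvs11c5i7'.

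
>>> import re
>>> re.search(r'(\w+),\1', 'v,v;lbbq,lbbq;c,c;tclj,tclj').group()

`\1` has to match the exact text group 1 already captured.
The match spans [0:3] → 'v,v'.

'v,v'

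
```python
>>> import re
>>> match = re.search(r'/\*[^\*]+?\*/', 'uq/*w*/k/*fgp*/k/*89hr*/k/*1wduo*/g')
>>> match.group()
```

'/*w*/'

`re.search` tries every starting position until one works.
The match spans [2:7] → '/*w*/'.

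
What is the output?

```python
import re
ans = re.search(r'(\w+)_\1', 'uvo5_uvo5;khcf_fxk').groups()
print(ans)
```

('uvo5',)

The match spans [0:9] → 'uvo5_uvo5'.
Captured: group 1 = 'uvo5'.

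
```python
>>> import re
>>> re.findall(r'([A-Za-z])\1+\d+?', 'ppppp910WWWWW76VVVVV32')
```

['p', 'W', 'V']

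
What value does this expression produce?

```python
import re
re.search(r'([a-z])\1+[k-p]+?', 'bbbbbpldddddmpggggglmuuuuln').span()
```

(0, 6)

After group 1 captures some text, `\1` only succeeds where that same text appears again.
The match spans [0:6] → 'bbbbbp'.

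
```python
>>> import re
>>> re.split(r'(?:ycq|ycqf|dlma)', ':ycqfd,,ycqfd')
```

[':', 'fd,,', 'fd']

`|` is ordered: at each position the engine commits to the first alternative that works.
`split` removes every match and returns the 3 fragments in between.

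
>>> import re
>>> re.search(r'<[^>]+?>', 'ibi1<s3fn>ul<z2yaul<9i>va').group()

'<s3fn>'

`re.search` tries every starting position until one works.
The match spans [4:10] → '<s3fn>'.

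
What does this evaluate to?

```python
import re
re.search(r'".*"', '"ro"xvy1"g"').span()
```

`search` walks the string left to right and returns the first match it finds.
The match spans [0:11] → '"ro"xvy1"g"'.

(0, 11)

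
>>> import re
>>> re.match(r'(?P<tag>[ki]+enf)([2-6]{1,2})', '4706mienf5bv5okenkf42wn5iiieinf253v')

None

The pattern matches one or more of one of [ki], then the literal 'enf' (captured as 'tag'); then 1 to 2 of a character in [2-6] (captured).
With `match`, the pattern is implicitly anchored at the beginning.
Here position 0 doesn't satisfy it, so the call returns None.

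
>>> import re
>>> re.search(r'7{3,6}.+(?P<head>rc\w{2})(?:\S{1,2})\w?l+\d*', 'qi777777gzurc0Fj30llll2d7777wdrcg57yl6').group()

'777777gzurc0Fj30llll2d7777wdrcg57yl6'

Pattern: 3 to 6 of the literal '7', then one or more of any character; then the literal 'rc', then exactly 2 of a word character (captured as 'head'); then 1 to 2 of a non-whitespace character (non-capturing group); then optionally a word character, then one or more of a literal 'l'; then zero or more of a digit.
`re.search` scans for the first position where the pattern succeeds.
The match spans [2:38] → '777777gzurc0Fj30llll2d7777wdrcg57yl6'.
Captured: group 1 = 'rcg5'.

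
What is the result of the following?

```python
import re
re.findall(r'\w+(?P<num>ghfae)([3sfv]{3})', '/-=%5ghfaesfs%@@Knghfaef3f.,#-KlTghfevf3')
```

[('ghfae', 'sfs'), ('ghfae', 'f3f')]

This matches one or more of a word character; then the literal 'ghf', then the literal 'ae' (captured as 'num'); then exactly 3 of one of [3sfv] (captured).
Matches: at [4:13] match '5ghfaesfs', groups = ('ghfae', 'sfs'); at [16:26] match 'Knghfaef3f', groups = ('ghfae', 'f3f').
With 2 capturing groups, `findall` returns a 2-tuple per match.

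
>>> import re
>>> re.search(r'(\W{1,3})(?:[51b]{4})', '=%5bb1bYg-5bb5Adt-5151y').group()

The match spans [0:6] → '=%5bb1'.

'=%5bb1'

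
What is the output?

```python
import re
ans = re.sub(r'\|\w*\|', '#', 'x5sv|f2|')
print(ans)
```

Matches: at [4:8] → '|f2|'.
Every occurrence is swapped for '#'.

x5sv#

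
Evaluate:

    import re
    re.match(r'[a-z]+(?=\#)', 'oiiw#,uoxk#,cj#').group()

`match` is anchored at position 0; if the pattern doesn't fit there, it returns None.
The match spans [0:4] → 'oiiw'.

'oiiw'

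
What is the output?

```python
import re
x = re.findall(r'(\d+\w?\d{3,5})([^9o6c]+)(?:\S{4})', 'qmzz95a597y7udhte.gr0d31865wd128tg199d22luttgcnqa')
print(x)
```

[('95a597', 'y7udhte.gr0d318')]

Pattern: one or more of a digit, then optionally a word character, then 3 to 5 of a digit (captured); then one or more of any character except [9o6c] (captured); then exactly 4 of a non-whitespace character (non-capturing group).
With 2 capturing groups, `findall` returns a 2-tuple per match.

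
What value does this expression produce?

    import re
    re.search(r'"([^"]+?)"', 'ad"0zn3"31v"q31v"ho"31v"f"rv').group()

'"0zn3"'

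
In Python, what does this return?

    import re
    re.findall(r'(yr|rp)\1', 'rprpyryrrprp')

['rp', 'yr', 'rp']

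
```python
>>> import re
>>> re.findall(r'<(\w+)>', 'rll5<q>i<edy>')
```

['q', 'edy']

Because there's exactly one group, `findall` drops the full match and keeps group 1 from each hit.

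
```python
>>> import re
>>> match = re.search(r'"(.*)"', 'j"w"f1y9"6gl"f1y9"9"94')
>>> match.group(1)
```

The match spans [1:20] → '"w"f1y9"6gl"f1y9"9"'.
Captured: group 1 = 'w"f1y9"6gl"f1y9"9'.

'w"f1y9"6gl"f1y9"9'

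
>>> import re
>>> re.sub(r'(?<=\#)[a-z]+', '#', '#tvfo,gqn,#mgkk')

'##,gqn,##'

Because the assertion is zero-width, the text it checks is not consumed and won't appear in the result.
Matches: at [1:5] → 'tvfo'; at [11:15] → 'mgkk'.
Every occurrence is swapped for '#'.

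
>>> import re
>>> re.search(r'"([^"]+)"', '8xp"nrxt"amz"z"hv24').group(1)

'nrxt'

The match spans [3:9] → '"nrxt"'.
Captured: group 1 = 'nrxt'.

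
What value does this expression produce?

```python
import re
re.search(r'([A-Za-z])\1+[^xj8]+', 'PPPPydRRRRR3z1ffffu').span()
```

The backreference `\1` re-matches whatever the first group consumed, character for character.
`re.search` tries every starting position until one works.
The match spans [0:19] → 'PPPPydRRRRR3z1ffffu'.
Captured: group 1 = 'P'.

(0, 19)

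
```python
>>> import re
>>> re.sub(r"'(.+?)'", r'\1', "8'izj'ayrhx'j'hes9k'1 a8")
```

"8izjayrhxjhes9k'1 a8"

`\1` in the replacement pulls in group 1's text for each match.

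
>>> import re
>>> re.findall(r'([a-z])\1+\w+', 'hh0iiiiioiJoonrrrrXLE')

The backreference `\1` re-matches whatever the first group consumed, character for character.
With a single group, `findall` returns only what that group captured — 1 item.

['h']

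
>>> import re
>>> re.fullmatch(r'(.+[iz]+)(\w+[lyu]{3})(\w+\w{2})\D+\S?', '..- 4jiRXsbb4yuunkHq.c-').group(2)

This matches one or more of any character, then one or more of one of [iz] (captured); then one or more of a word character, then exactly 3 of one of [lyu] (captured); then one or more of a word character, then exactly 2 of a word character (captured); then one or more of a non-digit, then optionally a non-whitespace character.
`fullmatch` succeeds only if the pattern covers the string from start to end.
The match spans [0:23] → '..- 4jiRXsbb4yuunkHq.c-'.
Captured: group 1 = '..- 4ji', group 2 = 'RXsbb4yuu', group 3 = 'nkHq'.

'RXsbb4yuu'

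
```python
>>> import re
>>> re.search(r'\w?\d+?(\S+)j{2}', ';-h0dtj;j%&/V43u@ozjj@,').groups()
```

The match spans [2:21] → 'h0dtj;j%&/V43u@ozjj'.
Captured: group 1 = 'dtj;j%&/V43u@oz'.

('dtj;j%&/V43u@oz',)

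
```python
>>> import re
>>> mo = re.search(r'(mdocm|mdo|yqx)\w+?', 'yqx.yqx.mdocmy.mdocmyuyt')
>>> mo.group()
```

`|` is ordered: at each position the engine commits to the first alternative that works.
`re.search` tries every starting position until one works.
The match spans [8:14] → 'mdocmy'.
Captured: group 1 = 'mdocm'.

'mdocmy'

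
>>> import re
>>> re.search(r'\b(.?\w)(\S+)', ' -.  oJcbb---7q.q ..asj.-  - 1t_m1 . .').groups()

('oJ', 'cbb---7q.q')

Pattern: a word boundary (`\b`, zero-width); then optionally any character, then a word character (captured); then one or more of a non-whitespace character (captured).
`re.search` tries every starting position until one works.
The match spans [5:17] → 'oJcbb---7q.q'.
Captured: group 1 = 'oJ', group 2 = 'cbb---7q.q'.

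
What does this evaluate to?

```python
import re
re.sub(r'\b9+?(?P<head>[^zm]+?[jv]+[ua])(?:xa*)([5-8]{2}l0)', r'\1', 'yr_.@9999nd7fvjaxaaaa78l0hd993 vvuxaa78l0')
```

'yr_.@999nd7fvjahd993 vvuxaa78l0'

A non-greedy quantifier consumes as few characters as it can — just enough that the remainder of the pattern still matches from where it stops; whatever follows it matches normally.
Each match is replaced using the text its own group 1 captured.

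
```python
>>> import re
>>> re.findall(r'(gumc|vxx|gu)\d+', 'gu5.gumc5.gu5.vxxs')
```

One capturing group, so `findall` returns just the captured substring from each match — 3 in all.

['gu', 'gumc', 'gu']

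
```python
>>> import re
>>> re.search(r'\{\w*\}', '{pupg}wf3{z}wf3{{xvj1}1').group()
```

The match spans [0:6] → '{pupg}'.

'{pupg}'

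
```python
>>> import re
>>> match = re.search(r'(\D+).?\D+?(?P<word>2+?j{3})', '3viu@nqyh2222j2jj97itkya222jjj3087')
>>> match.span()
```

(19, 30)

The pattern matches one or more of a non-digit (captured); then optionally any character, then one or more of a non-digit (lazy); then one or more of the literal '2' (lazy), then exactly 3 of the literal 'j' (captured as 'word').
The match spans [19:30] → 'itkya222jjj'.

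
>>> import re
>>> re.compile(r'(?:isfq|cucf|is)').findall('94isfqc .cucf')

['isfq', 'cucf']

Alternation tries branches left to right and keeps the first one that lets the overall match succeed at that position.
Matches: at [2:6] → 'isfq'; at [9:13] → 'cucf'.
`findall` yields the raw match text (2 of them) because the pattern has no groups.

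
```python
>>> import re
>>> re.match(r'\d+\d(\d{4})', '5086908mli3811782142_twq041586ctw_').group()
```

This matches one or more of a digit; then a digit; then exactly 4 of a digit (captured).
With `match`, the pattern is implicitly anchored at the beginning.
The match spans [0:7] → '5086908'.
Captured: group 1 = '6908'.

'5086908'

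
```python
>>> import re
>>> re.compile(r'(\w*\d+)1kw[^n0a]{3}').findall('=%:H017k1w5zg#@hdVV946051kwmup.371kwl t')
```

['hdVV94605', '37']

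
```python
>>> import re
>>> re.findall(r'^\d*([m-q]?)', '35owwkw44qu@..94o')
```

['o']

Pattern: anchored at the start of the string; then zero or more of a digit; then optionally a character in [m-q] (captured).
Walking the string: at [0:3] match '35o', group 1 = 'o'.
Because there's exactly one group, `findall` drops the full match and keeps group 1 from the one hit.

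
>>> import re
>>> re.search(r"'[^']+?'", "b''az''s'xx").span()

(2, 6)

`search` walks the string left to right and returns the first match it finds.
The match spans [2:6] → "'az'".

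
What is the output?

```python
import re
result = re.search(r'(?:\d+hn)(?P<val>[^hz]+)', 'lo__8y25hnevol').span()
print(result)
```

(6, 14)

The pattern matches one or more of a digit, then the literal 'hn' (non-capturing group); then one or more of any character except [hz] (captured as 'val').
`re.search` scans for the first position where the pattern succeeds.
The match spans [6:14] → '25hnevol'.
Captured: group 1 = 'evol'.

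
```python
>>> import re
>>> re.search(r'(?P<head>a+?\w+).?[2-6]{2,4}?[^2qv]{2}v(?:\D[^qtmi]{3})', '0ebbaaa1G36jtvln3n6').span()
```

The match spans [4:18] → 'aaa1G36jtvln3n'.

(4, 18)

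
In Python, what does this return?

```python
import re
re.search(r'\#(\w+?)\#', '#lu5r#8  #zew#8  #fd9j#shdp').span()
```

(0, 6)

Unlike `match`, `search` isn't anchored — it looks for the pattern anywhere in the string.
The match spans [0:6] → '#lu5r#'.
Captured: group 1 = 'lu5r'.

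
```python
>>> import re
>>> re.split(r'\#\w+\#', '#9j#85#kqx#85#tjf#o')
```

['', '85', '85', 'o']

Matches to split on: at [0:4] → '#9j#'; at [6:11] → '#kqx#'; at [13:18] → '#tjf#'.
Each match becomes a cut point; 4 segments remain.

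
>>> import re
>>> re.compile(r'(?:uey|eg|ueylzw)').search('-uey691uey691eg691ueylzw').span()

(1, 4)

The match spans [1:4] → 'uey'.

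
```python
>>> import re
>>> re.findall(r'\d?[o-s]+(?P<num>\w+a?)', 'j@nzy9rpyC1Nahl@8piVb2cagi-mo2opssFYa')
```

This matches optionally a digit, then one or more of a character in [o-s]; then one or more of a word character, then optionally the literal 'a' (captured as 'num').
Matches: at [5:15] match '9rpyC1Nahl', group 1 = 'yC1Nahl'; at [16:26] match '8piVb2cagi', group 1 = 'iVb2cagi'; at [28:37] match 'o2opssFYa', group 1 = '2opssFYa'.
Because there's exactly one group, `findall` drops the full match and keeps group 1 from each hit.

['yC1Nahl', 'iVb2cagi', '2opssFYa']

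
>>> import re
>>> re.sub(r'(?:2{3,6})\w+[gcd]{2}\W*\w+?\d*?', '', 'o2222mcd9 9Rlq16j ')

Every occurrence is swapped for ''.

'o 9Rlq16j '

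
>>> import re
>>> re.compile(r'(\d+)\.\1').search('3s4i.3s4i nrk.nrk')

`\1` is not a pattern — it's the concrete string captured by group 1, re-applied verbatim.
Unlike `match`, `search` isn't anchored — it looks for the pattern anywhere in the string.
Here nothing in the string fits, so the call returns None.

None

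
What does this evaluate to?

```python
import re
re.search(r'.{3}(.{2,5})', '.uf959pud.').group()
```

'.uf959pu'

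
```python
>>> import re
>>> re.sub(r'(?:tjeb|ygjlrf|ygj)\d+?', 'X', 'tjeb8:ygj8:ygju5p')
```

'X:X:ygju5p'

Matches: at [0:5] → 'tjeb8'; at [6:10] → 'ygj8'.
`sub` substitutes 'X' at each match site.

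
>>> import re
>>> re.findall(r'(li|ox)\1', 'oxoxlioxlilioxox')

A backreference is literal: `\1` must see the identical characters the first group matched.
`findall` collects group 1 from each match (3 total).

['ox', 'li', 'ox']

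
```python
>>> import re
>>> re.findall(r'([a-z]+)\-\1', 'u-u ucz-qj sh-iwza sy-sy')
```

`\1` is not a pattern — it's the concrete string captured by group 1, re-applied verbatim.
With a single group, `findall` returns only what that group captured — 2 items.

['u', 'sy']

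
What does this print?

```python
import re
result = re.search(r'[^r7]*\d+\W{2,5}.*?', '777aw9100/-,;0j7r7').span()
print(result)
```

(3, 13)

This matches zero or more of any character except [r7]; then one or more of a digit, then 2 to 5 of a non-word character, then zero or more of any character (lazy).
The match spans [3:13] → 'aw9100/-,;'.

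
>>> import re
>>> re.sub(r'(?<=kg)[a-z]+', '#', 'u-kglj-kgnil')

'u-kg#-kg#'

Lookahead/lookbehind check context without consuming it, so the matched span excludes the asserted characters.
Matches: at [4:6] → 'lj'; at [9:12] → 'nil'.
Every occurrence is swapped for '#'.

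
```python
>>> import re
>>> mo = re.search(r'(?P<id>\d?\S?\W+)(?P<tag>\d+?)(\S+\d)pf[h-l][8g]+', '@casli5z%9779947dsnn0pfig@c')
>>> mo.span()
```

The match spans [6:25] → '5z%9779947dsnn0pfig'.

(6, 25)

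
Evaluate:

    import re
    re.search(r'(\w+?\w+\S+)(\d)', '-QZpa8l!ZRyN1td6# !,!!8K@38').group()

'QZpa8l!ZRyN1td6'

This matches one or more of a word character (lazy), then one or more of a word character, then one or more of a non-whitespace character (captured); then a digit (captured).
The match spans [1:16] → 'QZpa8l!ZRyN1td6'.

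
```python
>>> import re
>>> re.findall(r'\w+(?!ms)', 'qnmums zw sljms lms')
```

['qnmums', 'zw', 'sljms', 'lms']

A negative assertion filters positions out without eating any characters.
No capturing groups, so `findall` returns the 4 full match strings.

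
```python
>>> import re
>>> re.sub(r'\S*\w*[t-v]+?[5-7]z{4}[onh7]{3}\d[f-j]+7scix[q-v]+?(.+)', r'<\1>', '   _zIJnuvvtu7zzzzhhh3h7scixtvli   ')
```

This matches zero or more of a non-whitespace character, then zero or more of a word character; then one or more of a character in [t-v] (lazy), then a character in [5-7], then exactly 4 of a literal 'z'; then exactly 3 of one of [onh7], then a digit; then one or more of a character in [f-j], then the literal '7sc', then the literal 'ix'; then one or more of a character in [q-v] (lazy); then one or more of any character (captured).
Because the quantifier is non-greedy, it stops expanding at the earliest point where the rest of the pattern can succeed.
Matches: at [3:35] → '_zIJnuvvtu7zzzzhhh3h7scixtvli   '.
The replacement refers to a captured group, so each match is rewritten using its own captured text.

'   <vli   >'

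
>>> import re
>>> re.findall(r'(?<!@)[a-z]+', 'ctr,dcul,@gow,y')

`(?!…)`/`(?<!…)` only lets a position through if the neighbouring text does NOT match; no characters are consumed.
No capturing groups, so `findall` returns the 4 full match strings.

['ctr', 'dcul', 'ow', 'y']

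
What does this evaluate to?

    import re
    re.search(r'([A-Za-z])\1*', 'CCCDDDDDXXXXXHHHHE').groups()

('C',)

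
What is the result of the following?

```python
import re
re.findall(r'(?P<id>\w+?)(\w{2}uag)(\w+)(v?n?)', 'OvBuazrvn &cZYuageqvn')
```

[('c', 'ZYuag', 'eqvn', '')]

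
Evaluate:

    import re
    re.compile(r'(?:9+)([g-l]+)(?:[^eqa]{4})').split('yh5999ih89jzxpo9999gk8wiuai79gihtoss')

['yh5', 'ih', 'xpo', 'gk', 'ai7', 'gih', '']

The pattern matches one or more of a literal '9' (non-capturing group); then one or more of a character in [g-l] (captured); then exactly 4 of any character except [eqa] (non-capturing group).
Because the pattern has a capturing group, `split` also inserts each captured text between the pieces.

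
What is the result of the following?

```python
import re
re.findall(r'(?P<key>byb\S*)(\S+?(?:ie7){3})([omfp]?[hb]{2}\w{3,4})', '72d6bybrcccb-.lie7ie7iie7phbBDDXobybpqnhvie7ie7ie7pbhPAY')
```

[('bybrcccb-.lie7ie7iie7phbBDDXobybpqnh', 'vie7ie7ie7', 'pbhPAY')]

The pattern matches the literal 'byb', then zero or more of a non-whitespace character (captured as 'key'); then one or more of a non-whitespace character (lazy), then the literal 'ie7' repeated 3 times (captured); then optionally one of [omfp], then exactly 2 of one of [hb], then 3 to 4 of a word character (captured).
Walking the string: at [4:56] match 'bybrcccb-.lie7ie7iie7phbBDDXobybpqnhvie7ie7ie7pbhPAY', groups = ('bybrcccb-.lie7ie7iie7phbBDDXobybpqnh', 'vie7ie7ie7', 'pbhPAY').
`findall` packs the 3 group values into a tuple for every match.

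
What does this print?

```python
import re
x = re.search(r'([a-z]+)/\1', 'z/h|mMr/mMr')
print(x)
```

None

The backreference `\1` re-matches whatever the first group consumed, character for character.
Here no position works, so the call returns None.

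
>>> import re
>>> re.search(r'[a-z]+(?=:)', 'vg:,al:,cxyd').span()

(0, 2)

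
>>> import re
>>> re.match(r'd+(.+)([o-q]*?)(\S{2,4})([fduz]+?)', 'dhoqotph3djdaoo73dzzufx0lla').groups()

('hoqotph3djdaoo73dz', '', 'zu', 'f')

The pattern matches one or more of a literal 'd'; then one or more of any character (captured); then zero or more of a character in [o-q] (lazy) (captured); then 2 to 4 of a non-whitespace character (captured); then one or more of one of [fduz] (lazy) (captured).
`match` is anchored at position 0; if the pattern doesn't fit there, it returns None.
The match spans [0:22] → 'dhoqotph3djdaoo73dzzuf'.
Captured: group 1 = 'hoqotph3djdaoo73dz', group 2 = '', group 3 = 'zu', group 4 = 'f'.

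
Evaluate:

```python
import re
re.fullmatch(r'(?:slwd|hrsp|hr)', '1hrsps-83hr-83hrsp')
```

`fullmatch` succeeds only if the pattern covers the string from start to end.
Here the string isn't matched end-to-end, so the call returns None.

None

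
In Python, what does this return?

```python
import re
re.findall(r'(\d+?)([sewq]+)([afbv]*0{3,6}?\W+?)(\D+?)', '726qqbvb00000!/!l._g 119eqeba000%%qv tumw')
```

[('726', 'qq', 'bvb00000!', '/'), ('119', 'eqe', 'ba000%', '%')]

This matches one or more of a digit (lazy) (captured); then one or more of one of [sewq] (captured); then zero or more of one of [afbv], then 3 to 6 of the literal '0' (lazy), then one or more of a non-word character (lazy) (captured); then one or more of a non-digit (lazy) (captured).
A `+?`/`*?`/`{m,n}?` starts at its minimum and grows only as far as needed for what follows to match.
Matches: at [0:15] match '726qqbvb00000!/', groups = ('726', 'qq', 'bvb00000!', '/'); at [21:34] match '119eqeba000%%', groups = ('119', 'eqe', 'ba000%', '%').
With 4 capturing groups, `findall` returns a 4-tuple per match.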